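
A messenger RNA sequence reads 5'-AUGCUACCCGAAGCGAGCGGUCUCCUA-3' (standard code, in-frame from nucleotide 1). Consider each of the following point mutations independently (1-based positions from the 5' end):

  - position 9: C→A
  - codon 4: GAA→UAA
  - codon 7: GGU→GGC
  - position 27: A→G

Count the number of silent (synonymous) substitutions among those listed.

3

Codon 3: CCC (Pro) → CCA (Pro) — synonymous.
Codon 4: GAA (Glu) → UAA (Stop) — nonsense.
Codon 7: GGU (Gly) → GGC (Gly) — synonymous.
Codon 9: CUA (Leu) → CUG (Leu) — synonymous.
Synonymous: 3 of 4.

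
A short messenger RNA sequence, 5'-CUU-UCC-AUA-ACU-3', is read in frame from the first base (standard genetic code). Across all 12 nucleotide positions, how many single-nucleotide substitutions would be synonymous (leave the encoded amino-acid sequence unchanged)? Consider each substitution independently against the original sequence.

11

Codon 1 (CUU, Leu): 3 synonymous substitutions.
Codon 2 (UCC, Ser): 3 synonymous substitutions.
Codon 3 (AUA, Ile): 2 synonymous substitutions.
Codon 4 (ACU, Thr): 3 synonymous substitutions.
Total: 3 + 3 + 2 + 3 = 11.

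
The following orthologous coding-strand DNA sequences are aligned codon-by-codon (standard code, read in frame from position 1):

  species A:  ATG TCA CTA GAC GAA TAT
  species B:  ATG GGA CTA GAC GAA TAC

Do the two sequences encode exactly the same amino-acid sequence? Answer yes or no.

no

Codon 1: ATG Met / ATG Met — identical.
Codon 2: TCA Ser / GGA Gly — nonsynonymous.
Codon 3: CTA Leu / CTA Leu — identical.
Codon 4: GAC Asp / GAC Asp — identical.
Codon 5: GAA Glu / GAA Glu — identical.
Codon 6: TAT Tyr / TAC Tyr — synonymous.
Nonsynonymous differences: 1 → different protein.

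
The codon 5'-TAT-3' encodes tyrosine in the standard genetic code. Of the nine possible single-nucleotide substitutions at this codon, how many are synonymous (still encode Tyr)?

1

Position 1: none → 0 synonymous.
Position 2: none → 0 synonymous.
Position 3: TAC → 1 synonymous.
Total: 0 + 0 + 1 = 1.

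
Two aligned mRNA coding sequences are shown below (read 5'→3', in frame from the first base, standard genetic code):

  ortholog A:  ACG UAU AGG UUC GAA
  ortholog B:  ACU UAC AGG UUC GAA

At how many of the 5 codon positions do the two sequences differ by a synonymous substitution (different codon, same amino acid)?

2

Codon 1: ACG Thr / ACU Thr — synonymous.
Codon 2: UAU Tyr / UAC Tyr — synonymous.
Codon 3: AGG Arg / AGG Arg — identical.
Codon 4: UUC Phe / UUC Phe — identical.
Codon 5: GAA Glu / GAA Glu — identical.
Synonymous differences: 2.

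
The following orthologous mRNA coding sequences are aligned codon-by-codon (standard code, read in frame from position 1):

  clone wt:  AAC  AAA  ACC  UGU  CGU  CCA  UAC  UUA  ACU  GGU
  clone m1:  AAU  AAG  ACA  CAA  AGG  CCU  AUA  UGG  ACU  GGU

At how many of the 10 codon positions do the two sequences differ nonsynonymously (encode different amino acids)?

Codon 1: AAC Asn / AAU Asn — synonymous.
Codon 2: AAA Lys / AAG Lys — synonymous.
Codon 3: ACC Thr / ACA Thr — synonymous.
Codon 4: UGU Cys / CAA Gln — nonsynonymous.
Codon 5: CGU Arg / AGG Arg — synonymous.
Codon 6: CCA Pro / CCU Pro — synonymous.
Codon 7: UAC Tyr / AUA Ile — nonsynonymous.
Codon 8: UUA Leu / UGG Trp — nonsynonymous.
Codon 9: ACU Thr / ACU Thr — identical.
Codon 10: GGU Gly / GGU Gly — identical.
Nonsynonymous differences: 3.

3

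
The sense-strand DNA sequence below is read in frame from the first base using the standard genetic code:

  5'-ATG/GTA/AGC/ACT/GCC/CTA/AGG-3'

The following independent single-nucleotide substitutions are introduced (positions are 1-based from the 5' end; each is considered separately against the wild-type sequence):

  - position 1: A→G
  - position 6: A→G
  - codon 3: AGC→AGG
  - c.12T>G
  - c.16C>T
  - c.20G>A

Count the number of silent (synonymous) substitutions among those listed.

Codon 1: ATG (Met) → GTG (Val) — missense.
Codon 2: GTA (Val) → GTG (Val) — synonymous.
Codon 3: AGC (Ser) → AGG (Arg) — missense.
Codon 4: ACT (Thr) → ACG (Thr) — synonymous.
Codon 6: CTA (Leu) → TTA (Leu) — synonymous.
Codon 7: AGG (Arg) → AAG (Lys) — missense.
Synonymous: 3 of 6.

3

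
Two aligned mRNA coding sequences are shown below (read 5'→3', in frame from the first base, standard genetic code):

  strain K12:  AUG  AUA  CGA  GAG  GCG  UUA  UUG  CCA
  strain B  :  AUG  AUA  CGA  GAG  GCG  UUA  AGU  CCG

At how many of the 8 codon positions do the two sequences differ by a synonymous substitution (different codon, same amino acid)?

Codon 1: AUG Met / AUG Met — identical.
Codon 2: AUA Ile / AUA Ile — identical.
Codon 3: CGA Arg / CGA Arg — identical.
Codon 4: GAG Glu / GAG Glu — identical.
Codon 5: GCG Ala / GCG Ala — identical.
Codon 6: UUA Leu / UUA Leu — identical.
Codon 7: UUG Leu / AGU Ser — nonsynonymous.
Codon 8: CCA Pro / CCG Pro — synonymous.
Synonymous differences: 1.

1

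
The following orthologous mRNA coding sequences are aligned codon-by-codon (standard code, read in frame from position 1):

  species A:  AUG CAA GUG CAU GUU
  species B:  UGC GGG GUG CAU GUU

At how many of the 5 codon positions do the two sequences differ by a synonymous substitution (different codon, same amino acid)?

Codon 1: AUG Met / UGC Cys — nonsynonymous.
Codon 2: CAA Gln / GGG Gly — nonsynonymous.
Codon 3: GUG Val / GUG Val — identical.
Codon 4: CAU His / CAU His — identical.
Codon 5: GUU Val / GUU Val — identical.
Synonymous differences: 0.

0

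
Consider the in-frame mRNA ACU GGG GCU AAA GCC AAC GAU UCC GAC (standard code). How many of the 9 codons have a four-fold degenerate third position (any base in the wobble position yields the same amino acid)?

Codon 1 ACU (Thr): third position 4-fold.
Codon 2 GGG (Gly): third position 4-fold.
Codon 3 GCU (Ala): third position 4-fold.
Codon 4 AAA (Lys): third position 2-fold.
Codon 5 GCC (Ala): third position 4-fold.
Codon 6 AAC (Asn): third position 2-fold.
Codon 7 GAU (Asp): third position 2-fold.
Codon 8 UCC (Ser): third position 4-fold.
Codon 9 GAC (Asp): third position 2-fold.
Four-fold degenerate third positions: 5.

5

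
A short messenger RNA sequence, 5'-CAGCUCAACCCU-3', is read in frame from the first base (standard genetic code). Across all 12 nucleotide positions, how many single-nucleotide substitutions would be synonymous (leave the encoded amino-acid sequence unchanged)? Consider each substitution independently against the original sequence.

8

Codon 1 (CAG, Gln): 1 synonymous substitution.
Codon 2 (CUC, Leu): 3 synonymous substitutions.
Codon 3 (AAC, Asn): 1 synonymous substitution.
Codon 4 (CCU, Pro): 3 synonymous substitutions.
Total: 1 + 3 + 1 + 3 = 8.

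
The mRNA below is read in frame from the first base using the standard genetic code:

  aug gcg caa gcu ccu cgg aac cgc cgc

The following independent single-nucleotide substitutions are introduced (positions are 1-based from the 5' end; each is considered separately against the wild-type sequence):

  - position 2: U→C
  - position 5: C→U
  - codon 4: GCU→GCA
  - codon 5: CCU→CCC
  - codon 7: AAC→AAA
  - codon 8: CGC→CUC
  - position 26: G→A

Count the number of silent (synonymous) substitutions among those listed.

Codon 1: AUG (Met) → ACG (Thr) — missense.
Codon 2: GCG (Ala) → GUG (Val) — missense.
Codon 4: GCU (Ala) → GCA (Ala) — synonymous.
Codon 5: CCU (Pro) → CCC (Pro) — synonymous.
Codon 7: AAC (Asn) → AAA (Lys) — missense.
Codon 8: CGC (Arg) → CUC (Leu) — missense.
Codon 9: CGC (Arg) → CAC (His) — missense.
Synonymous: 2 of 7.

2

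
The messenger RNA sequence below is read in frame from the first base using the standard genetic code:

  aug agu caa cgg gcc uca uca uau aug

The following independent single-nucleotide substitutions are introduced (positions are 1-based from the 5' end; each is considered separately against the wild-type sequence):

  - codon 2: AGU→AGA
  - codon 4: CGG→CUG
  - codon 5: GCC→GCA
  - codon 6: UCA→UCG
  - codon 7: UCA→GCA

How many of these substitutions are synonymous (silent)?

Codon 2: AGU (Ser) → AGA (Arg) — missense.
Codon 4: CGG (Arg) → CUG (Leu) — missense.
Codon 5: GCC (Ala) → GCA (Ala) — synonymous.
Codon 6: UCA (Ser) → UCG (Ser) — synonymous.
Codon 7: UCA (Ser) → GCA (Ala) — missense.
Synonymous: 2 of 5.

2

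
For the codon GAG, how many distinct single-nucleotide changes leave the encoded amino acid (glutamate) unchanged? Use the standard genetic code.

Position 1: none → 0 synonymous.
Position 2: none → 0 synonymous.
Position 3: GAA → 1 synonymous.
Total: 0 + 0 + 1 = 1.

1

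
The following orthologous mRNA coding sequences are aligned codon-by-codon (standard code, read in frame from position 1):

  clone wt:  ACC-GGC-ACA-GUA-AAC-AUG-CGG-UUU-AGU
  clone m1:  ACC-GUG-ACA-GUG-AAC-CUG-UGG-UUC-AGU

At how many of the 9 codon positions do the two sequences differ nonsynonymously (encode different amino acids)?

3

Codon 1: ACC Thr / ACC Thr — identical.
Codon 2: GGC Gly / GUG Val — nonsynonymous.
Codon 3: ACA Thr / ACA Thr — identical.
Codon 4: GUA Val / GUG Val — synonymous.
Codon 5: AAC Asn / AAC Asn — identical.
Codon 6: AUG Met / CUG Leu — nonsynonymous.
Codon 7: CGG Arg / UGG Trp — nonsynonymous.
Codon 8: UUU Phe / UUC Phe — synonymous.
Codon 9: AGU Ser / AGU Ser — identical.
Nonsynonymous differences: 3.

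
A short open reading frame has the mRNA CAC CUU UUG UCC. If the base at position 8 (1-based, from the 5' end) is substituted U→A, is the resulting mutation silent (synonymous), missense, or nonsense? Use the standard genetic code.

Position 8 falls in codon 3: UUG → Leu.
After the substitution the codon is UAG → Stop.
The new codon is a stop codon, so this is a nonsense mutation.

nonsense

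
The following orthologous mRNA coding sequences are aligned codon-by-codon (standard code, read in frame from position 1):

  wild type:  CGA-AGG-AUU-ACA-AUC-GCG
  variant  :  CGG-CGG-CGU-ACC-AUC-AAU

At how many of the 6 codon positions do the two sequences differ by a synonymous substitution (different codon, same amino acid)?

3

Codon 1: CGA Arg / CGG Arg — synonymous.
Codon 2: AGG Arg / CGG Arg — synonymous.
Codon 3: AUU Ile / CGU Arg — nonsynonymous.
Codon 4: ACA Thr / ACC Thr — synonymous.
Codon 5: AUC Ile / AUC Ile — identical.
Codon 6: GCG Ala / AAU Asn — nonsynonymous.
Synonymous differences: 3.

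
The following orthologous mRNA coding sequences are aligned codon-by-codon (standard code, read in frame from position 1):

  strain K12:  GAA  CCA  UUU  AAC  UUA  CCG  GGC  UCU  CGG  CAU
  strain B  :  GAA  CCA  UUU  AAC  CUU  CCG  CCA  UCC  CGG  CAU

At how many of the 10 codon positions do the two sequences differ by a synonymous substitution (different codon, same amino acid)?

Codon 1: GAA Glu / GAA Glu — identical.
Codon 2: CCA Pro / CCA Pro — identical.
Codon 3: UUU Phe / UUU Phe — identical.
Codon 4: AAC Asn / AAC Asn — identical.
Codon 5: UUA Leu / CUU Leu — synonymous.
Codon 6: CCG Pro / CCG Pro — identical.
Codon 7: GGC Gly / CCA Pro — nonsynonymous.
Codon 8: UCU Ser / UCC Ser — synonymous.
Codon 9: CGG Arg / CGG Arg — identical.
Codon 10: CAU His / CAU His — identical.
Synonymous differences: 2.

2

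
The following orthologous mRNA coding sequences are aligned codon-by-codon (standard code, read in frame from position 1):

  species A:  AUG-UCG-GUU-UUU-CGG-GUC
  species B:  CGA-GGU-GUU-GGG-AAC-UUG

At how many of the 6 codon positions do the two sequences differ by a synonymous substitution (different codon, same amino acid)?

Codon 1: AUG Met / CGA Arg — nonsynonymous.
Codon 2: UCG Ser / GGU Gly — nonsynonymous.
Codon 3: GUU Val / GUU Val — identical.
Codon 4: UUU Phe / GGG Gly — nonsynonymous.
Codon 5: CGG Arg / AAC Asn — nonsynonymous.
Codon 6: GUC Val / UUG Leu — nonsynonymous.
Synonymous differences: 0.

0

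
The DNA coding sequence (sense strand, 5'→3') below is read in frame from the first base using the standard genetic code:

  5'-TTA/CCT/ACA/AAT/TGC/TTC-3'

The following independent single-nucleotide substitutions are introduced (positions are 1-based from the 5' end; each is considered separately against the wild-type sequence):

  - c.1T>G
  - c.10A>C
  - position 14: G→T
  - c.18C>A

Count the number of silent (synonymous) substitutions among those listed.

0

Codon 1: TTA (Leu) → GTA (Val) — missense.
Codon 4: AAT (Asn) → CAT (His) — missense.
Codon 5: TGC (Cys) → TTC (Phe) — missense.
Codon 6: TTC (Phe) → TTA (Leu) — missense.
Synonymous: 0 of 4.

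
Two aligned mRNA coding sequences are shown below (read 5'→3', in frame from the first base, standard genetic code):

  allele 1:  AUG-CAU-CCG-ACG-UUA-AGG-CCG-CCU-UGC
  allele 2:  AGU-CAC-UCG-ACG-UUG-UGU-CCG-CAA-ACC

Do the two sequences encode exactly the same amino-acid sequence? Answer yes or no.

no

Codon 1: AUG Met / AGU Ser — nonsynonymous.
Codon 2: CAU His / CAC His — synonymous.
Codon 3: CCG Pro / UCG Ser — nonsynonymous.
Codon 4: ACG Thr / ACG Thr — identical.
Codon 5: UUA Leu / UUG Leu — synonymous.
Codon 6: AGG Arg / UGU Cys — nonsynonymous.
Codon 7: CCG Pro / CCG Pro — identical.
Codon 8: CCU Pro / CAA Gln — nonsynonymous.
Codon 9: UGC Cys / ACC Thr — nonsynonymous.
Nonsynonymous differences: 5 → different protein.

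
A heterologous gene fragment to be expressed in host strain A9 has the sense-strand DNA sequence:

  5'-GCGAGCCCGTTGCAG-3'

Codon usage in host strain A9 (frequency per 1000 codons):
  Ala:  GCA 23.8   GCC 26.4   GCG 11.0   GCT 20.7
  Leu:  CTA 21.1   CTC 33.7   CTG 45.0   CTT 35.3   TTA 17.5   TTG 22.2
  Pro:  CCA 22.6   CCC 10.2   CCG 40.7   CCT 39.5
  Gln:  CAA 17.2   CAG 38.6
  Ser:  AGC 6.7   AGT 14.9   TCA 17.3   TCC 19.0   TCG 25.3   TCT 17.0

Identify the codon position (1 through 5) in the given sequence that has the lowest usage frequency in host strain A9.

Codon 1 GCG (Ala): 11.0 per 1000.
Codon 2 AGC (Ser): 6.7 per 1000.
Codon 3 CCG (Pro): 40.7 per 1000.
Codon 4 TTG (Leu): 22.2 per 1000.
Codon 5 CAG (Gln): 38.6 per 1000.
Lowest frequency is 6.7 at codon 2.

2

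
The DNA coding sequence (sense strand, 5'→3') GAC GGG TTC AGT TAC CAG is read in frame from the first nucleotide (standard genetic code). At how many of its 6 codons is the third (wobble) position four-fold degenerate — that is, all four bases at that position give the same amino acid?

1

Codon 1 GAC (Asp): third position 2-fold.
Codon 2 GGG (Gly): third position 4-fold.
Codon 3 TTC (Phe): third position 2-fold.
Codon 4 AGT (Ser): third position 2-fold.
Codon 5 TAC (Tyr): third position 2-fold.
Codon 6 CAG (Gln): third position 2-fold.
Four-fold degenerate third positions: 1.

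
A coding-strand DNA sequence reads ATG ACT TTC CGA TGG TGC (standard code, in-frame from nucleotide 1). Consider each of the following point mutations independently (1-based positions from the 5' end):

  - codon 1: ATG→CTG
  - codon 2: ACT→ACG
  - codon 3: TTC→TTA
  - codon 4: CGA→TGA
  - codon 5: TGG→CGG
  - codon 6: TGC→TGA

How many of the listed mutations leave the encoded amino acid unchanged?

Codon 1: ATG (Met) → CTG (Leu) — missense.
Codon 2: ACT (Thr) → ACG (Thr) — synonymous.
Codon 3: TTC (Phe) → TTA (Leu) — missense.
Codon 4: CGA (Arg) → TGA (Stop) — nonsense.
Codon 5: TGG (Trp) → CGG (Arg) — missense.
Codon 6: TGC (Cys) → TGA (Stop) — nonsense.
Synonymous: 1 of 6.

1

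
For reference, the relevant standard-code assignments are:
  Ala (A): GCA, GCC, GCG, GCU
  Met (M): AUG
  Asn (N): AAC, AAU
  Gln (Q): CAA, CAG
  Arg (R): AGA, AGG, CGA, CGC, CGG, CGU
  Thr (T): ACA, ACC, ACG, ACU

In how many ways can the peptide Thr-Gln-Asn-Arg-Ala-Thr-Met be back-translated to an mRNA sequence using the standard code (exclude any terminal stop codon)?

1536

Thr: 4 codons.
Gln: 2 codons.
Asn: 2 codons.
Arg: 6 codons.
Ala: 4 codons.
Thr: 4 codons.
Met: 1 codon.
4 × 2 × 2 × 6 × 4 × 4 × 1 = 1536.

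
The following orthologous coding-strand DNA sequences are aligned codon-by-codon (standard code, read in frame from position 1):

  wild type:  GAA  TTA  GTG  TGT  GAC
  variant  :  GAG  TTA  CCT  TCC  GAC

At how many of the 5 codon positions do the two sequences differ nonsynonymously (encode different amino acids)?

2

Codon 1: GAA Glu / GAG Glu — synonymous.
Codon 2: TTA Leu / TTA Leu — identical.
Codon 3: GTG Val / CCT Pro — nonsynonymous.
Codon 4: TGT Cys / TCC Ser — nonsynonymous.
Codon 5: GAC Asp / GAC Asp — identical.
Nonsynonymous differences: 2.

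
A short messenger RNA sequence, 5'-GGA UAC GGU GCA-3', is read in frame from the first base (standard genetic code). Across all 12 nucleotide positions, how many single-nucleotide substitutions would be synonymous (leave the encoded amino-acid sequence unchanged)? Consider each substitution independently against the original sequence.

Codon 1 (GGA, Gly): 3 synonymous substitutions.
Codon 2 (UAC, Tyr): 1 synonymous substitution.
Codon 3 (GGU, Gly): 3 synonymous substitutions.
Codon 4 (GCA, Ala): 3 synonymous substitutions.
Total: 3 + 1 + 3 + 3 = 10.

10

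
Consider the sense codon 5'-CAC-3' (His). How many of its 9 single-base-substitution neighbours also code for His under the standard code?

Position 1: none → 0 synonymous.
Position 2: none → 0 synonymous.
Position 3: CAU → 1 synonymous.
Total: 0 + 0 + 1 = 1.

1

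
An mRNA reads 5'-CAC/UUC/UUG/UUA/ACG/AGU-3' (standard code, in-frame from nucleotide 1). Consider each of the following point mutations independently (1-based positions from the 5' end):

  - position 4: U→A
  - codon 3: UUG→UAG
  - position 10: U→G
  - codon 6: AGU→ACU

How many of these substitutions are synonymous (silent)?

Codon 2: UUC (Phe) → AUC (Ile) — missense.
Codon 3: UUG (Leu) → UAG (Stop) — nonsense.
Codon 4: UUA (Leu) → GUA (Val) — missense.
Codon 6: AGU (Ser) → ACU (Thr) — missense.
Synonymous: 0 of 4.

0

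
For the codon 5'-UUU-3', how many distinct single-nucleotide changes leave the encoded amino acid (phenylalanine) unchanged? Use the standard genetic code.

1

Position 1: none → 0 synonymous.
Position 2: none → 0 synonymous.
Position 3: UUC → 1 synonymous.
Total: 0 + 0 + 1 = 1.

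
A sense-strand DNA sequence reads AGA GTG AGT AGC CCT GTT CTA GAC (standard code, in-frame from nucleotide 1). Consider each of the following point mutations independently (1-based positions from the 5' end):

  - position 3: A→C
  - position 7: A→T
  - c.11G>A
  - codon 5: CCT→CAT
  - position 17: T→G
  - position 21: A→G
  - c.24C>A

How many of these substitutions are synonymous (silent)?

Codon 1: AGA (Arg) → AGC (Ser) — missense.
Codon 3: AGT (Ser) → TGT (Cys) — missense.
Codon 4: AGC (Ser) → AAC (Asn) — missense.
Codon 5: CCT (Pro) → CAT (His) — missense.
Codon 6: GTT (Val) → GGT (Gly) — missense.
Codon 7: CTA (Leu) → CTG (Leu) — synonymous.
Codon 8: GAC (Asp) → GAA (Glu) — missense.
Synonymous: 1 of 7.

1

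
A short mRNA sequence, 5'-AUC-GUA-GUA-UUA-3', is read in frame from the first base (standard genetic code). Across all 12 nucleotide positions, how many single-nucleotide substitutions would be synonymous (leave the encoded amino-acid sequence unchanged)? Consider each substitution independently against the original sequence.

Codon 1 (AUC, Ile): 2 synonymous substitutions.
Codon 2 (GUA, Val): 3 synonymous substitutions.
Codon 3 (GUA, Val): 3 synonymous substitutions.
Codon 4 (UUA, Leu): 2 synonymous substitutions.
Total: 2 + 3 + 3 + 2 = 10.

10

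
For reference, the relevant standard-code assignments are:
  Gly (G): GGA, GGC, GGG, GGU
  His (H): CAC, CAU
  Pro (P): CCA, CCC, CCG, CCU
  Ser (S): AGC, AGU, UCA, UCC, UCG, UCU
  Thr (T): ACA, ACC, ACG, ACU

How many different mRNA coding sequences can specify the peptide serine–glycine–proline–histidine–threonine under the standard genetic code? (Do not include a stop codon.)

768

Ser: 6 codons.
Gly: 4 codons.
Pro: 4 codons.
His: 2 codons.
Thr: 4 codons.
6 × 4 × 4 × 2 × 4 = 768.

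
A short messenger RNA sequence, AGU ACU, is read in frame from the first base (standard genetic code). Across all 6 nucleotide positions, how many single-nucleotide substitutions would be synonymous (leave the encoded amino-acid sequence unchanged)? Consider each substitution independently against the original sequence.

Codon 1 (AGU, Ser): 1 synonymous substitution.
Codon 2 (ACU, Thr): 3 synonymous substitutions.
Total: 1 + 3 = 4.

4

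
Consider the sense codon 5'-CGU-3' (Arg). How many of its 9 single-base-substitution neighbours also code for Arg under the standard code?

3

Position 1: none → 0 synonymous.
Position 2: none → 0 synonymous.
Position 3: CGC, CGA, CGG → 3 synonymous.
Total: 0 + 0 + 3 = 3.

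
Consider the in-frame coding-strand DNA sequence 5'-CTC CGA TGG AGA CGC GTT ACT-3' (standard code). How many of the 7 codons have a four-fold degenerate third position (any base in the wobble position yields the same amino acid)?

5

Codon 1 CTC (Leu): third position 4-fold.
Codon 2 CGA (Arg): third position 4-fold.
Codon 3 TGG (Trp): third position 1-fold.
Codon 4 AGA (Arg): third position 2-fold.
Codon 5 CGC (Arg): third position 4-fold.
Codon 6 GTT (Val): third position 4-fold.
Codon 7 ACT (Thr): third position 4-fold.
Four-fold degenerate third positions: 5.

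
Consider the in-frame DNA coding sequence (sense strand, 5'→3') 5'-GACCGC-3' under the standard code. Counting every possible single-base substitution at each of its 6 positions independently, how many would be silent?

Codon 1 (GAC, Asp): 1 synonymous substitution.
Codon 2 (CGC, Arg): 3 synonymous substitutions.
Total: 1 + 3 = 4.

4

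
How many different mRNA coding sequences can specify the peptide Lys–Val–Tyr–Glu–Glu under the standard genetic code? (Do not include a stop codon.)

64

Lys: 2 codons.
Val: 4 codons.
Tyr: 2 codons.
Glu: 2 codons.
Glu: 2 codons.
2 × 4 × 2 × 2 × 2 = 64.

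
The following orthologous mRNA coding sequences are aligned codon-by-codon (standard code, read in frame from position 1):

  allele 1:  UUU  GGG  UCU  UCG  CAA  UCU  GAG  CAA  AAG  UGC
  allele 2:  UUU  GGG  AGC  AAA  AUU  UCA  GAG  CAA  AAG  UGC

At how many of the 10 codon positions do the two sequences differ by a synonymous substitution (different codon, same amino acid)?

2

Codon 1: UUU Phe / UUU Phe — identical.
Codon 2: GGG Gly / GGG Gly — identical.
Codon 3: UCU Ser / AGC Ser — synonymous.
Codon 4: UCG Ser / AAA Lys — nonsynonymous.
Codon 5: CAA Gln / AUU Ile — nonsynonymous.
Codon 6: UCU Ser / UCA Ser — synonymous.
Codon 7: GAG Glu / GAG Glu — identical.
Codon 8: CAA Gln / CAA Gln — identical.
Codon 9: AAG Lys / AAG Lys — identical.
Codon 10: UGC Cys / UGC Cys — identical.
Synonymous differences: 2.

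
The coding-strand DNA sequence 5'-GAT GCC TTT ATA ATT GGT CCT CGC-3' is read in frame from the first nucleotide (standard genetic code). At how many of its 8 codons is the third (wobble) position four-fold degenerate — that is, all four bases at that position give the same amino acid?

4

Codon 1 GAT (Asp): third position 2-fold.
Codon 2 GCC (Ala): third position 4-fold.
Codon 3 TTT (Phe): third position 2-fold.
Codon 4 ATA (Ile): third position 3-fold.
Codon 5 ATT (Ile): third position 3-fold.
Codon 6 GGT (Gly): third position 4-fold.
Codon 7 CCT (Pro): third position 4-fold.
Codon 8 CGC (Arg): third position 4-fold.
Four-fold degenerate third positions: 4.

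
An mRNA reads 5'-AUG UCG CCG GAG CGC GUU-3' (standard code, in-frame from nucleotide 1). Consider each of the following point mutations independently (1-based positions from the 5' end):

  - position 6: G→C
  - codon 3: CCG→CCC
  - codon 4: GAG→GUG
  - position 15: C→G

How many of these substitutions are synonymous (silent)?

Codon 2: UCG (Ser) → UCC (Ser) — synonymous.
Codon 3: CCG (Pro) → CCC (Pro) — synonymous.
Codon 4: GAG (Glu) → GUG (Val) — missense.
Codon 5: CGC (Arg) → CGG (Arg) — synonymous.
Synonymous: 3 of 4.

3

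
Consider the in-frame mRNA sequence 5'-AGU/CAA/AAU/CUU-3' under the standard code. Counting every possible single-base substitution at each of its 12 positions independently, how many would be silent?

6

Codon 1 (AGU, Ser): 1 synonymous substitution.
Codon 2 (CAA, Gln): 1 synonymous substitution.
Codon 3 (AAU, Asn): 1 synonymous substitution.
Codon 4 (CUU, Leu): 3 synonymous substitutions.
Total: 1 + 1 + 1 + 3 = 6.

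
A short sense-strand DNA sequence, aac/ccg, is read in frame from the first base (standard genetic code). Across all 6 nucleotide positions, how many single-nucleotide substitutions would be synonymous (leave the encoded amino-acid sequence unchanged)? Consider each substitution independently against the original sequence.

4

Codon 1 (AAC, Asn): 1 synonymous substitution.
Codon 2 (CCG, Pro): 3 synonymous substitutions.
Total: 1 + 3 = 4.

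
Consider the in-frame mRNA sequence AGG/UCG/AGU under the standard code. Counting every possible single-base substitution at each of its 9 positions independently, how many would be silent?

6

Codon 1 (AGG, Arg): 2 synonymous substitutions.
Codon 2 (UCG, Ser): 3 synonymous substitutions.
Codon 3 (AGU, Ser): 1 synonymous substitution.
Total: 2 + 3 + 1 = 6.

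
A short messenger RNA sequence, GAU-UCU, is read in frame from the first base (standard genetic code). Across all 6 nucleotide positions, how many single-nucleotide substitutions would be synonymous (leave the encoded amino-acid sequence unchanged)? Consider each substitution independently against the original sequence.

Codon 1 (GAU, Asp): 1 synonymous substitution.
Codon 2 (UCU, Ser): 3 synonymous substitutions.
Total: 1 + 3 = 4.

4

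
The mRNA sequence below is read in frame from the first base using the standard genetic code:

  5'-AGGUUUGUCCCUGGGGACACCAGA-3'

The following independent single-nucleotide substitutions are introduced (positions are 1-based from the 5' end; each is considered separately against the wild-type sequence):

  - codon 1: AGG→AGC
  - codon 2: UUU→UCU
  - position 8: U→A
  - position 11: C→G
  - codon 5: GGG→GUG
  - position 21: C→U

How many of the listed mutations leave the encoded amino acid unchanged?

1

Codon 1: AGG (Arg) → AGC (Ser) — missense.
Codon 2: UUU (Phe) → UCU (Ser) — missense.
Codon 3: GUC (Val) → GAC (Asp) — missense.
Codon 4: CCU (Pro) → CGU (Arg) — missense.
Codon 5: GGG (Gly) → GUG (Val) — missense.
Codon 7: ACC (Thr) → ACU (Thr) — synonymous.
Synonymous: 1 of 6.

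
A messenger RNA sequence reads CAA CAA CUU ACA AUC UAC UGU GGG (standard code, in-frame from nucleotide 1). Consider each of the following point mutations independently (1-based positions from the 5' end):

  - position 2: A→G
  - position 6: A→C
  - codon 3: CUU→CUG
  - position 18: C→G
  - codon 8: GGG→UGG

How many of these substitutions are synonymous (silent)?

Codon 1: CAA (Gln) → CGA (Arg) — missense.
Codon 2: CAA (Gln) → CAC (His) — missense.
Codon 3: CUU (Leu) → CUG (Leu) — synonymous.
Codon 6: UAC (Tyr) → UAG (Stop) — nonsense.
Codon 8: GGG (Gly) → UGG (Trp) — missense.
Synonymous: 1 of 5.

1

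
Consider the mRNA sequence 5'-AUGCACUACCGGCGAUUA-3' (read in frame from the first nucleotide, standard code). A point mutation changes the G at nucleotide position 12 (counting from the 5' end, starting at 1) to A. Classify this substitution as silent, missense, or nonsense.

silent

Position 12 falls in codon 4: CGG → Arg.
After the substitution the codon is CGA → Arg.
Both encode Arg, so the change is synonymous.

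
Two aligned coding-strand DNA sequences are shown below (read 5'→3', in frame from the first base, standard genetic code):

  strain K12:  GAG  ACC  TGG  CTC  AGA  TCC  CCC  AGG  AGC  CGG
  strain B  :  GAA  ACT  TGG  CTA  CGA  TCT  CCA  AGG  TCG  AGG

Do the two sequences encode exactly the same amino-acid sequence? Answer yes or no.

yes

Codon 1: GAG Glu / GAA Glu — synonymous.
Codon 2: ACC Thr / ACT Thr — synonymous.
Codon 3: TGG Trp / TGG Trp — identical.
Codon 4: CTC Leu / CTA Leu — synonymous.
Codon 5: AGA Arg / CGA Arg — synonymous.
Codon 6: TCC Ser / TCT Ser — synonymous.
Codon 7: CCC Pro / CCA Pro — synonymous.
Codon 8: AGG Arg / AGG Arg — identical.
Codon 9: AGC Ser / TCG Ser — synonymous.
Codon 10: CGG Arg / AGG Arg — synonymous.
Nonsynonymous differences: 0 → same protein.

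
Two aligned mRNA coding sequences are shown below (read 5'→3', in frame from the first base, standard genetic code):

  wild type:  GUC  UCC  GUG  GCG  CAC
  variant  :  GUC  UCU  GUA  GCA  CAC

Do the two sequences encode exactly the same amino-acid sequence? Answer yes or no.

yes

Codon 1: GUC Val / GUC Val — identical.
Codon 2: UCC Ser / UCU Ser — synonymous.
Codon 3: GUG Val / GUA Val — synonymous.
Codon 4: GCG Ala / GCA Ala — synonymous.
Codon 5: CAC His / CAC His — identical.
Nonsynonymous differences: 0 → same protein.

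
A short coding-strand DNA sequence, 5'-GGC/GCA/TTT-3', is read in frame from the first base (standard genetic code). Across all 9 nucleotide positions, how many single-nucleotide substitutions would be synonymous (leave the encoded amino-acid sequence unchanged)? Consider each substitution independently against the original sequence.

7

Codon 1 (GGC, Gly): 3 synonymous substitutions.
Codon 2 (GCA, Ala): 3 synonymous substitutions.
Codon 3 (TTT, Phe): 1 synonymous substitution.
Total: 3 + 3 + 1 = 7.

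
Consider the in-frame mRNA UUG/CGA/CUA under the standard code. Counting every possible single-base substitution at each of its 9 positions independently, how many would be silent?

Codon 1 (UUG, Leu): 2 synonymous substitutions.
Codon 2 (CGA, Arg): 4 synonymous substitutions.
Codon 3 (CUA, Leu): 4 synonymous substitutions.
Total: 2 + 4 + 4 = 10.

10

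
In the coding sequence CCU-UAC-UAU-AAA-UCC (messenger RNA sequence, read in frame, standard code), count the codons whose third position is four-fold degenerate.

2

Codon 1 CCU (Pro): third position 4-fold.
Codon 2 UAC (Tyr): third position 2-fold.
Codon 3 UAU (Tyr): third position 2-fold.
Codon 4 AAA (Lys): third position 2-fold.
Codon 5 UCC (Ser): third position 4-fold.
Four-fold degenerate third positions: 2.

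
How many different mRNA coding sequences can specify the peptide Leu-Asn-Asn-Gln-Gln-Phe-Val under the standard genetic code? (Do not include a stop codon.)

Leu: 6 codons.
Asn: 2 codons.
Asn: 2 codons.
Gln: 2 codons.
Gln: 2 codons.
Phe: 2 codons.
Val: 4 codons.
6 × 2 × 2 × 2 × 2 × 2 × 4 = 768.

768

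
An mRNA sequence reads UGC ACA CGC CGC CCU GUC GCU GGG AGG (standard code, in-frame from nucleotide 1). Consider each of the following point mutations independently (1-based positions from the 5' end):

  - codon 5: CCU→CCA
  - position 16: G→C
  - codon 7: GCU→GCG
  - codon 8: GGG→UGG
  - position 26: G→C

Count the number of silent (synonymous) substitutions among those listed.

Codon 5: CCU (Pro) → CCA (Pro) — synonymous.
Codon 6: GUC (Val) → CUC (Leu) — missense.
Codon 7: GCU (Ala) → GCG (Ala) — synonymous.
Codon 8: GGG (Gly) → UGG (Trp) — missense.
Codon 9: AGG (Arg) → ACG (Thr) — missense.
Synonymous: 2 of 5.

2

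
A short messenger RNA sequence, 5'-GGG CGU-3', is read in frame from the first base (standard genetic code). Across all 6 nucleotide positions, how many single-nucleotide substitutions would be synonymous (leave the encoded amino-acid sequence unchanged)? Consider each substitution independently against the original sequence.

Codon 1 (GGG, Gly): 3 synonymous substitutions.
Codon 2 (CGU, Arg): 3 synonymous substitutions.
Total: 3 + 3 = 6.

6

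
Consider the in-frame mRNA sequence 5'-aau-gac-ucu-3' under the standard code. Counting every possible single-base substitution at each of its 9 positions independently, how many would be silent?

5

Codon 1 (AAU, Asn): 1 synonymous substitution.
Codon 2 (GAC, Asp): 1 synonymous substitution.
Codon 3 (UCU, Ser): 3 synonymous substitutions.
Total: 1 + 1 + 3 = 5.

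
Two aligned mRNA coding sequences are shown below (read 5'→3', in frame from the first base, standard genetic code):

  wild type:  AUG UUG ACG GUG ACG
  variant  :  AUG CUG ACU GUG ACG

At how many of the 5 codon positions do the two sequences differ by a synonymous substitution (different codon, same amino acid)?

2

Codon 1: AUG Met / AUG Met — identical.
Codon 2: UUG Leu / CUG Leu — synonymous.
Codon 3: ACG Thr / ACU Thr — synonymous.
Codon 4: GUG Val / GUG Val — identical.
Codon 5: ACG Thr / ACG Thr — identical.
Synonymous differences: 2.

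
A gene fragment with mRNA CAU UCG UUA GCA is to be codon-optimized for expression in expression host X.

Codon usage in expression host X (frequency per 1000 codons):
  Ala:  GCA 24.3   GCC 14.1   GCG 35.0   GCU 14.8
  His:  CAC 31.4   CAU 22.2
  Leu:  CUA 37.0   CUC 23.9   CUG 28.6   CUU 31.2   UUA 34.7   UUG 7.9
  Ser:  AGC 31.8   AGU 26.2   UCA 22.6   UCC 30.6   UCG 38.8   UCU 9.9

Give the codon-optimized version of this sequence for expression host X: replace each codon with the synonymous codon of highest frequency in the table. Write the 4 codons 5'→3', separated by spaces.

Codon 1 (His): best is CAC at 31.4.
Codon 2 (Ser): best is UCG at 38.8.
Codon 3 (Leu): best is CUA at 37.0.
Codon 4 (Ala): best is GCG at 35.0.

CAC UCG CUA GCG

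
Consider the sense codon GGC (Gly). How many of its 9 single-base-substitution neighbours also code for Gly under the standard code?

3

Position 1: none → 0 synonymous.
Position 2: none → 0 synonymous.
Position 3: GGU, GGA, GGG → 3 synonymous.
Total: 0 + 0 + 3 = 3.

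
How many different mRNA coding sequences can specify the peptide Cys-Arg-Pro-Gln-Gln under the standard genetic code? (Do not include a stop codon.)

192

Cys: 2 codons.
Arg: 6 codons.
Pro: 4 codons.
Gln: 2 codons.
Gln: 2 codons.
2 × 6 × 4 × 2 × 2 = 192.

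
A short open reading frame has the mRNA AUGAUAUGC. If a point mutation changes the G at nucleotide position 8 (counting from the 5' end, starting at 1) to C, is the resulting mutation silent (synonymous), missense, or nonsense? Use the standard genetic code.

Position 8 falls in codon 3: UGC → Cys.
After the substitution the codon is UCC → Ser.
Cys ≠ Ser, so this is a missense mutation.

missense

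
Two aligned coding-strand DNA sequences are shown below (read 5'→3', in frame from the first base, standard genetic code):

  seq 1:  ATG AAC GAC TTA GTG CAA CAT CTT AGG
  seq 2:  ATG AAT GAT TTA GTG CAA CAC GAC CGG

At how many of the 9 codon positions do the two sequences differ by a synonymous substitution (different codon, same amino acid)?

4

Codon 1: ATG Met / ATG Met — identical.
Codon 2: AAC Asn / AAT Asn — synonymous.
Codon 3: GAC Asp / GAT Asp — synonymous.
Codon 4: TTA Leu / TTA Leu — identical.
Codon 5: GTG Val / GTG Val — identical.
Codon 6: CAA Gln / CAA Gln — identical.
Codon 7: CAT His / CAC His — synonymous.
Codon 8: CTT Leu / GAC Asp — nonsynonymous.
Codon 9: AGG Arg / CGG Arg — synonymous.
Synonymous differences: 4.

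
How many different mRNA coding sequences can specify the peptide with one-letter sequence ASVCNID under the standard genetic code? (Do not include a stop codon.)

2304

Ala: 4 codons.
Ser: 6 codons.
Val: 4 codons.
Cys: 2 codons.
Asn: 2 codons.
Ile: 3 codons.
Asp: 2 codons.
4 × 6 × 4 × 2 × 2 × 3 × 2 = 2304.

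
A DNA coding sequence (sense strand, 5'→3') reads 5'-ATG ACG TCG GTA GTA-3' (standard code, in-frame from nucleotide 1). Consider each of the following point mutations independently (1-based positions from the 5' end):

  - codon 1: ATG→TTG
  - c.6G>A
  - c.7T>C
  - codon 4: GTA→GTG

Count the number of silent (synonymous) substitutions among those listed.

2

Codon 1: ATG (Met) → TTG (Leu) — missense.
Codon 2: ACG (Thr) → ACA (Thr) — synonymous.
Codon 3: TCG (Ser) → CCG (Pro) — missense.
Codon 4: GTA (Val) → GTG (Val) — synonymous.
Synonymous: 2 of 4.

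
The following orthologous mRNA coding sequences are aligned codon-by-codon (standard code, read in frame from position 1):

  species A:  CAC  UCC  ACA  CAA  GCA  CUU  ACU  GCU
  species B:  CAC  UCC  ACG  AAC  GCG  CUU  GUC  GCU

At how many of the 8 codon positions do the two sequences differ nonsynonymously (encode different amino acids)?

2

Codon 1: CAC His / CAC His — identical.
Codon 2: UCC Ser / UCC Ser — identical.
Codon 3: ACA Thr / ACG Thr — synonymous.
Codon 4: CAA Gln / AAC Asn — nonsynonymous.
Codon 5: GCA Ala / GCG Ala — synonymous.
Codon 6: CUU Leu / CUU Leu — identical.
Codon 7: ACU Thr / GUC Val — nonsynonymous.
Codon 8: GCU Ala / GCU Ala — identical.
Nonsynonymous differences: 2.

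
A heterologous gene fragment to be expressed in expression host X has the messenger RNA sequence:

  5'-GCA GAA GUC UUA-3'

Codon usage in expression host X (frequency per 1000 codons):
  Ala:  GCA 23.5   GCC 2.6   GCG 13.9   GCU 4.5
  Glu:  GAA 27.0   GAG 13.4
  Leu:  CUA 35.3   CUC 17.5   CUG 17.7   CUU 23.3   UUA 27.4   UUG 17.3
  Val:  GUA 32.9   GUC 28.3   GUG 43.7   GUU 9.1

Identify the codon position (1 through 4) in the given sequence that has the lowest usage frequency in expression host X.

1

Codon 1 GCA (Ala): 23.5 per 1000.
Codon 2 GAA (Glu): 27.0 per 1000.
Codon 3 GUC (Val): 28.3 per 1000.
Codon 4 UUA (Leu): 27.4 per 1000.
Lowest frequency is 23.5 at codon 1.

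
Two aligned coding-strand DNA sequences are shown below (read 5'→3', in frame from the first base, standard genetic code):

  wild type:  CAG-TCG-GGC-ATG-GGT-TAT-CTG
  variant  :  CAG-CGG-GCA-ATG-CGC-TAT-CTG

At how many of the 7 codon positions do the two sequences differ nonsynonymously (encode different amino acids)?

3

Codon 1: CAG Gln / CAG Gln — identical.
Codon 2: TCG Ser / CGG Arg — nonsynonymous.
Codon 3: GGC Gly / GCA Ala — nonsynonymous.
Codon 4: ATG Met / ATG Met — identical.
Codon 5: GGT Gly / CGC Arg — nonsynonymous.
Codon 6: TAT Tyr / TAT Tyr — identical.
Codon 7: CTG Leu / CTG Leu — identical.
Nonsynonymous differences: 3.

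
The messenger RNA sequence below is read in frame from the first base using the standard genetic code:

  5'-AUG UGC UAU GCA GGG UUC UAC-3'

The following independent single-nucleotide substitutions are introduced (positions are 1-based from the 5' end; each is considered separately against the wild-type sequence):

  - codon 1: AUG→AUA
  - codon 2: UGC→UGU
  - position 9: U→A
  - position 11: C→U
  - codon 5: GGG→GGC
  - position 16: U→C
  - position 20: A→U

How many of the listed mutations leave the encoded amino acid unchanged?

2

Codon 1: AUG (Met) → AUA (Ile) — missense.
Codon 2: UGC (Cys) → UGU (Cys) — synonymous.
Codon 3: UAU (Tyr) → UAA (Stop) — nonsense.
Codon 4: GCA (Ala) → GUA (Val) — missense.
Codon 5: GGG (Gly) → GGC (Gly) — synonymous.
Codon 6: UUC (Phe) → CUC (Leu) — missense.
Codon 7: UAC (Tyr) → UUC (Phe) — missense.
Synonymous: 2 of 7.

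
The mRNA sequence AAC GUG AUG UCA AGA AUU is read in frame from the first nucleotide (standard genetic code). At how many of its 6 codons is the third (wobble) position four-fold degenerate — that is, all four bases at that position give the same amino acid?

Codon 1 AAC (Asn): third position 2-fold.
Codon 2 GUG (Val): third position 4-fold.
Codon 3 AUG (Met): third position 1-fold.
Codon 4 UCA (Ser): third position 4-fold.
Codon 5 AGA (Arg): third position 2-fold.
Codon 6 AUU (Ile): third position 3-fold.
Four-fold degenerate third positions: 2.

2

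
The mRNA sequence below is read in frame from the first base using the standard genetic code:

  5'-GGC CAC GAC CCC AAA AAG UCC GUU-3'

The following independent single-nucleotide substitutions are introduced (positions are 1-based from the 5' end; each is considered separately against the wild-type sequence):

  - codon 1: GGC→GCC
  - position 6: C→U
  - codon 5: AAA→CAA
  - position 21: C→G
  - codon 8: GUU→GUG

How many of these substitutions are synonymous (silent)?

3

Codon 1: GGC (Gly) → GCC (Ala) — missense.
Codon 2: CAC (His) → CAU (His) — synonymous.
Codon 5: AAA (Lys) → CAA (Gln) — missense.
Codon 7: UCC (Ser) → UCG (Ser) — synonymous.
Codon 8: GUU (Val) → GUG (Val) — synonymous.
Synonymous: 3 of 5.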